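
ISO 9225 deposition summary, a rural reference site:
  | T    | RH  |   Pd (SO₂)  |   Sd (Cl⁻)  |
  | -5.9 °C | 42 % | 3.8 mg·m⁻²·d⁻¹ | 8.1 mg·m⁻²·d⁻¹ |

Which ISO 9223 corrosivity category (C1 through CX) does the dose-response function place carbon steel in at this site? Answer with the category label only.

C2

carbon steel: temperature factor f = +0.150·(-15.9) = -2.3850
  SO₂ term: 1.77·3.8^0.52·exp(0.02·42-2.3850) = 0.7559
  Cl⁻ term: 0.102·8.1^0.62·exp(0.033·42+0.04·-5.9) = 1.178
  sum: 0.7559 + 1.178 → r_corr = 1.934 μm/a
ISO 9223 Table 2 (carbon steel): 1.3 < 1.93 ≤ 25 μm/a ⇒ C2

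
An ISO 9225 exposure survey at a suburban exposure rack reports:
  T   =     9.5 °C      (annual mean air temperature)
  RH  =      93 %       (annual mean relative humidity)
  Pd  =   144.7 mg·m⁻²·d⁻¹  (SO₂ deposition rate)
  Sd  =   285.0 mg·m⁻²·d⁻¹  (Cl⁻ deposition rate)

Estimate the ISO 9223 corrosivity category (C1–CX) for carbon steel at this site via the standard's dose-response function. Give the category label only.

carbon steel: f(T) = +0.150·(T−10) [T≤10 °C] = -0.0750
  Pd branch = 1.77·Pd^0.52·e^(0.02·RH+f) = 140.2 μm/a
  Cl⁻ term: 0.102·285.0^0.62·exp(0.033·93+0.04·9.5) = 106.8
  sum: 140.2 + 106.8 → r_corr = 246.9 μm/a
Category bounds: 200…700 μm/a bracket r_corr ⇒ CX

CX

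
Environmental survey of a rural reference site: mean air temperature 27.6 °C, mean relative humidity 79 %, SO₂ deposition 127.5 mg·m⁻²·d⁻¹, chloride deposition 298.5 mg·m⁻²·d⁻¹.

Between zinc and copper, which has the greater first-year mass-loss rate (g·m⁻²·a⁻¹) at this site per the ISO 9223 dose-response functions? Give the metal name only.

zinc: T>10 °C ⇒ hinge -0.071·(27.6−10) = -1.2496
  SO₂ term: 0.0129·127.5^0.44·exp(0.046·79-1.2496) = 1.182
  Sd branch = 0.0175·Sd^0.57·e^(0.008·RH+0.085·T) = 8.853 μm/a
  sum: 1.182 + 8.853 → r_corr = 10.03 μm/a
  mass loss = 10.03 μm/a × 7.14 g/cm³ = 71.65 g·m⁻²·a⁻¹
copper: f(T) = -0.080·(T−10) [T>10 °C] = -1.4080
  SO₂ term: 0.0053·127.5^0.26·exp(0.059·79-1.4080) = 0.4836
  Sd branch = 0.01025·Sd^0.27·e^(0.036·RH+0.049·T) = 3.173 μm/a
  sum: 0.4836 + 3.173 → r_corr = 3.656 μm/a
  mass loss = 3.656 μm/a × 8.96 g/cm³ = 32.76 g·m⁻²·a⁻¹
Ordering by g·m⁻²·a⁻¹: zinc (71.6) > copper (32.8)

zinc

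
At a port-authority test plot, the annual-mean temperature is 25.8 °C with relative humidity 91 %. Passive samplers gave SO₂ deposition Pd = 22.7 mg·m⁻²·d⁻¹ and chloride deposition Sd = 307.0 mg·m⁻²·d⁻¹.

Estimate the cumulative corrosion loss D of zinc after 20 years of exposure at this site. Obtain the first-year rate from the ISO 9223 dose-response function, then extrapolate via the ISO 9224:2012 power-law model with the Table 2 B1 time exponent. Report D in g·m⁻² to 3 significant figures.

zinc: temperature factor f = -0.071·(15.8) = -1.1218
  Pd branch = 0.0129·Pd^0.44·e^(0.046·RH+f) = 1.091 μm/a
  Sd branch = 0.0175·Sd^0.57·e^(0.008·RH+0.085·T) = 8.497 μm/a
  r_corr = 1.091 + 8.497 = 9.589 μm/a
Long-term exponent b (ISO 9224 Table 2, B1) = 0.813
  D(20) = 9.589 × 20^0.813 = 9.589 × 11.42 = 109.5 μm
  Mass loss = 109.5 μm × 7.14 g/cm³ = 782 g·m⁻²

D(20) = 782 g·m⁻²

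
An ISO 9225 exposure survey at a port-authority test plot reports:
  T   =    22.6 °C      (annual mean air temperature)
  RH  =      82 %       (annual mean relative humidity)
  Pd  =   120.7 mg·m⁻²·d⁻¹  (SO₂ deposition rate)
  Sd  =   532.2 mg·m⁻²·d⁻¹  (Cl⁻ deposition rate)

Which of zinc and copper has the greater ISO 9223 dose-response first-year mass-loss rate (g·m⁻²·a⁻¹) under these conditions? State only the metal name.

zinc

zinc: f(T) = -0.071·(T−10) [T>10 °C] = -0.8946
  sulphur-dioxide contribution → 1.889 μm/a
  chloride contribution → 8.243 μm/a
  ⇒ r_corr(zinc) = 10.13 μm/a
  mass loss = 10.13 μm/a × 7.14 g/cm³ = 72.34 g·m⁻²·a⁻¹
copper: temperature factor f = -0.080·(12.6) = -1.0080
  sulphur-dioxide contribution → 0.8489 μm/a
  chloride contribution → 3.234 μm/a
  total first-year rate 4.083 μm/a
  mass loss = 4.083 μm/a × 8.96 g/cm³ = 36.58 g·m⁻²·a⁻¹
Ordering by g·m⁻²·a⁻¹: zinc (72.3) > copper (36.6)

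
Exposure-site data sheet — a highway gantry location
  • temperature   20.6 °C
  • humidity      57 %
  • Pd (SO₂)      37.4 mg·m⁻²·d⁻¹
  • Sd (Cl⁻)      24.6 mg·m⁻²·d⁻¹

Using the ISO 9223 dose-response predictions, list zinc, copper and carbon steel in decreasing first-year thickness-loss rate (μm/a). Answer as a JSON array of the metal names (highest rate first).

["carbon steel", "zinc", "copper"]

zinc: T>10 °C ⇒ hinge -0.071·(20.6−10) = -0.7526
  Pd branch = 0.0129·Pd^0.44·e^(0.046·RH+f) = 0.4116 μm/a
  Sd branch = 0.0175·Sd^0.57·e^(0.008·RH+0.085·T) = 0.9871 μm/a
  r_corr = 0.4116 + 0.9871 = 1.399 μm/a
copper: f(T) = -0.080·(T−10) [T>10 °C] = -0.8480
  SO₂ term: 0.0053·37.4^0.26·exp(0.059·57-0.8480) = 0.1681
  Sd branch = 0.01025·Sd^0.27·e^(0.036·RH+0.049·T) = 0.5198 μm/a
  r_corr = 0.1681 + 0.5198 = 0.6879 μm/a
carbon steel: f(T) = -0.054·(T−10) [T>10 °C] = -0.5724
  Pd branch = 1.77·Pd^0.52·e^(0.02·RH+f) = 20.53 μm/a
  Cl⁻ term: 0.102·24.6^0.62·exp(0.033·57+0.04·20.6) = 11.11
  sum: 20.53 + 11.11 → r_corr = 31.64 μm/a
Ordering by μm/a: carbon steel (31.6) > zinc (1.4) > copper (0.688)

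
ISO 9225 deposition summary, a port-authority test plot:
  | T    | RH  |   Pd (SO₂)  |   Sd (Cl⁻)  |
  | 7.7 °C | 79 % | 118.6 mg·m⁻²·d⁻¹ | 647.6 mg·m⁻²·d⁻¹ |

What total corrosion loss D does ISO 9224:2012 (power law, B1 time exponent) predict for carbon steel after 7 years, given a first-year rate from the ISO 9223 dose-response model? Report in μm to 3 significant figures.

D(7) = 490 μm

carbon steel: temperature factor f = +0.150·(-2.3) = -0.3450
  SO₂ term: 1.77·118.6^0.52·exp(0.02·79-0.3450) = 72.92
  Cl⁻ term: 0.102·647.6^0.62·exp(0.033·79+0.04·7.7) = 104.1
  sum: 72.92 + 104.1 → r_corr = 177.1 μm/a
Long-term exponent b (ISO 9224 Table 2, B1) = 0.523
  D(7) = 177.1 × 7^0.523 = 177.1 × 2.767 = 489.9 μm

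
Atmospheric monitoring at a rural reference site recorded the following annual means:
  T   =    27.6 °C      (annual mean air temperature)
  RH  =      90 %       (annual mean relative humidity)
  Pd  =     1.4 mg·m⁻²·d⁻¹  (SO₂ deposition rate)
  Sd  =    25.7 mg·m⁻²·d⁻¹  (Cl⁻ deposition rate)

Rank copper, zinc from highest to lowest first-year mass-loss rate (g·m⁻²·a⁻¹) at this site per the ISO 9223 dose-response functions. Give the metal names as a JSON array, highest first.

copper: temperature factor f = -0.080·(17.6) = -1.4080
  Pd branch = 0.0053·Pd^0.26·e^(0.059·RH+f) = 0.2863 μm/a
  Cl⁻ term: 0.01025·25.7^0.27·exp(0.036·90+0.049·27.6) = 2.431
  sum: 0.2863 + 2.431 → r_corr = 2.718 μm/a
  mass loss = 2.718 μm/a × 8.96 g/cm³ = 24.35 g·m⁻²·a⁻¹
zinc: T>10 °C ⇒ hinge -0.071·(27.6−10) = -1.2496
  SO₂ term: 0.0129·1.4^0.44·exp(0.046·90-1.2496) = 0.2693
  Cl⁻ term: 0.0175·25.7^0.57·exp(0.008·90+0.085·27.6) = 2.389
  r_corr = 0.2693 + 2.389 = 2.658 μm/a
  mass loss = 2.658 μm/a × 7.14 g/cm³ = 18.98 g·m⁻²·a⁻¹
Ordering by g·m⁻²·a⁻¹: copper (24.4) > zinc (19)

["copper", "zinc"]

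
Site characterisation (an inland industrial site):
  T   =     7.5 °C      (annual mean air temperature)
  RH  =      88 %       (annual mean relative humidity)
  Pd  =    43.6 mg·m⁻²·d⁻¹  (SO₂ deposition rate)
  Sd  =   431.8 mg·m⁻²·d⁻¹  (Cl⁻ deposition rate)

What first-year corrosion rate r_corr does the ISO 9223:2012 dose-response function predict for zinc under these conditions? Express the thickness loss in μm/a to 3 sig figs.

r_corr = 5.66 μm/a

zinc: f(T) = +0.038·(T−10) [T≤10 °C] = -0.0950
  SO₂ term: 0.0129·43.6^0.44·exp(0.046·88-0.0950) = 3.538
  Sd branch = 0.0175·Sd^0.57·e^(0.008·RH+0.085·T) = 2.127 μm/a
  r_corr = 3.538 + 2.127 = 5.665 μm/a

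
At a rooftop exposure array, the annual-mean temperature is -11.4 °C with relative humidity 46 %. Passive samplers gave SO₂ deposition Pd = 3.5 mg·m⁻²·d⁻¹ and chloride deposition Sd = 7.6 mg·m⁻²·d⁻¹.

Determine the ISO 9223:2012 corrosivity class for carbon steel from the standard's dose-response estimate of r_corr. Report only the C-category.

carbon steel: temperature factor f = +0.150·(-21.4) = -3.2100
  SO₂ term: 1.77·3.5^0.52·exp(0.02·46-3.2100) = 0.3438
  Sd branch = 0.102·Sd^0.62·e^(0.033·RH+0.04·T) = 1.037 μm/a
  r_corr = 0.3438 + 1.037 = 1.381 μm/a
ISO 9223 Table 2 (carbon steel): 1.3 < 1.38 ≤ 25 μm/a ⇒ C2

C2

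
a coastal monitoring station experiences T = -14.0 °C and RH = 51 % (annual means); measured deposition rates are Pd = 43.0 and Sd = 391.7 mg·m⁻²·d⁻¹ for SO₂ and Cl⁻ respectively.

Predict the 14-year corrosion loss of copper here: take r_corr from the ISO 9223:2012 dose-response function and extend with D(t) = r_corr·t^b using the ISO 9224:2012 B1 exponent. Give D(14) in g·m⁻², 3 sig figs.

D(14) = 9.18 g·m⁻²

copper: T≤10 °C ⇒ hinge +0.126·(-14.0−10) = -3.0240
  Pd branch = 0.0053·Pd^0.26·e^(0.059·RH+f) = 0.01388 μm/a
  Sd branch = 0.01025·Sd^0.27·e^(0.036·RH+0.049·T) = 0.1623 μm/a
  sum: 0.01388 + 0.1623 → r_corr = 0.1762 μm/a
Long-term exponent b (ISO 9224 Table 2, B1) = 0.667
  D(14) = 0.1762 × 14^0.667 = 0.1762 × 5.814 = 1.024 μm
  Mass loss = 1.024 μm × 8.96 g/cm³ = 9.177 g·m⁻²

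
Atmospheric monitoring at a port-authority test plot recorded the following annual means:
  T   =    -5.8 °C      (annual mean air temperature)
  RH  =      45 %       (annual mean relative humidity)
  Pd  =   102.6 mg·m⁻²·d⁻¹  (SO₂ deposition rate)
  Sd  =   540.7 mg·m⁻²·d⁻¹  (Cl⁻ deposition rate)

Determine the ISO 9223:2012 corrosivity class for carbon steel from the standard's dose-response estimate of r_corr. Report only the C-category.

carbon steel: temperature factor f = +0.150·(-15.8) = -2.3700
  sulphur-dioxide contribution → 4.522 μm/a
  chloride contribution → 17.67 μm/a
  total first-year rate 22.19 μm/a
Category bounds: 1.3…25 μm/a bracket r_corr ⇒ C2

C2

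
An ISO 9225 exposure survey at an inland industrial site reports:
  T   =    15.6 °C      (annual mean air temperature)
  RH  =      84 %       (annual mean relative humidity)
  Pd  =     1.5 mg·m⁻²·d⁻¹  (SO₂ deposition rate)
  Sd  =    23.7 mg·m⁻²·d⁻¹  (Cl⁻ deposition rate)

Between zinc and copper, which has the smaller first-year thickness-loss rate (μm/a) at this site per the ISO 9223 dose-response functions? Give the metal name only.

zinc: T>10 °C ⇒ hinge -0.071·(15.6−10) = -0.3976
  sulphur-dioxide contribution → 0.4938 μm/a
  chloride contribution → 0.7841 μm/a
  total first-year rate 1.278 μm/a
copper: f(T) = -0.080·(T−10) [T>10 °C] = -0.4480
  sulphur-dioxide contribution → 0.5344 μm/a
  chloride contribution → 1.065 μm/a
  ⇒ r_corr(copper) = 1.599 μm/a
Ordering by μm/a: copper (1.6) > zinc (1.28)

zinc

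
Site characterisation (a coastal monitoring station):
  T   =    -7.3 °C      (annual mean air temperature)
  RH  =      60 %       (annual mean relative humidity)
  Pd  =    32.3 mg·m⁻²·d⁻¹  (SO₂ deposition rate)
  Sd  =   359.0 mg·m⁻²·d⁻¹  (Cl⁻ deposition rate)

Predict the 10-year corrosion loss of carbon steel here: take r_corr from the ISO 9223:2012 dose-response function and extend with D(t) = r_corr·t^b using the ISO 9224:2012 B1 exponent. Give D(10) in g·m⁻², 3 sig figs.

D(10) = 624 g·m⁻²

carbon steel: temperature factor f = +0.150·(-17.3) = -2.5950
  Pd branch = 1.77·Pd^0.52·e^(0.02·RH+f) = 2.673 μm/a
  Sd branch = 0.102·Sd^0.62·e^(0.033·RH+0.04·T) = 21.18 μm/a
  r_corr = 2.673 + 21.18 = 23.85 μm/a
Long-term exponent b (ISO 9224 Table 2, B1) = 0.523
  D(10) = 23.85 × 10^0.523 = 23.85 × 3.334 = 79.52 μm
  Mass loss = 79.52 μm × 7.85 g/cm³ = 624.2 g·m⁻²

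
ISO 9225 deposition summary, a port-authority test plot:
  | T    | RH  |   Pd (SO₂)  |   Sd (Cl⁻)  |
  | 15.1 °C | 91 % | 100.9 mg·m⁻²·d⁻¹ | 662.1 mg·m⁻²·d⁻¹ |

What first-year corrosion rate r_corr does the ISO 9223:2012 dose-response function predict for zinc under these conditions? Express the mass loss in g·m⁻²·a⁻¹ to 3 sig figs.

r_corr = 70.0 g·m⁻²·a⁻¹

zinc: T>10 °C ⇒ hinge -0.071·(15.1−10) = -0.3621
  Pd branch = 0.0129·Pd^0.44·e^(0.046·RH+f) = 4.498 μm/a
  Cl⁻ term: 0.0175·662.1^0.57·exp(0.008·91+0.085·15.1) = 5.303
  sum: 4.498 + 5.303 → r_corr = 9.801 μm/a
Convert to mass loss: 9.801 μm/a × 7.14 g/cm³ = 69.98 g·m⁻²·a⁻¹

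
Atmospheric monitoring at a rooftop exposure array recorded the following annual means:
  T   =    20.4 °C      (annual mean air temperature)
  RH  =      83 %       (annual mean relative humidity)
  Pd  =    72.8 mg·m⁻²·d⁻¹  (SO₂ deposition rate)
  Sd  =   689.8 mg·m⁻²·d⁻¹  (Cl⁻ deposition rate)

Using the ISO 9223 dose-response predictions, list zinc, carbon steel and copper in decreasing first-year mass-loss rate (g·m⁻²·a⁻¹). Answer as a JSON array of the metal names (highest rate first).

zinc: T>10 °C ⇒ hinge -0.071·(20.4−10) = -0.7384
  SO₂ term: 0.0129·72.8^0.44·exp(0.046·83-0.7384) = 1.851
  Sd branch = 0.0175·Sd^0.57·e^(0.008·RH+0.085·T) = 7.99 μm/a
  sum: 1.851 + 7.99 → r_corr = 9.841 μm/a
  mass loss = 9.841 μm/a × 7.14 g/cm³ = 70.26 g·m⁻²·a⁻¹
carbon steel: temperature factor f = -0.054·(10.4) = -0.5616
  Pd branch = 1.77·Pd^0.52·e^(0.02·RH+f) = 49.35 μm/a
  Sd branch = 0.102·Sd^0.62·e^(0.033·RH+0.04·T) = 205.4 μm/a
  sum: 49.35 + 205.4 → r_corr = 254.7 μm/a
  mass loss = 254.7 μm/a × 7.85 g/cm³ = 2000 g·m⁻²·a⁻¹
copper: T>10 °C ⇒ hinge -0.080·(20.4−10) = -0.8320
  Pd branch = 0.0053·Pd^0.26·e^(0.059·RH+f) = 0.9415 μm/a
  Sd branch = 0.01025·Sd^0.27·e^(0.036·RH+0.049·T) = 3.228 μm/a
  r_corr = 0.9415 + 3.228 = 4.17 μm/a
  mass loss = 4.17 μm/a × 8.96 g/cm³ = 37.36 g·m⁻²·a⁻¹
Ordering by g·m⁻²·a⁻¹: carbon steel (2000) > zinc (70.3) > copper (37.4)

["carbon steel", "zinc", "copper"]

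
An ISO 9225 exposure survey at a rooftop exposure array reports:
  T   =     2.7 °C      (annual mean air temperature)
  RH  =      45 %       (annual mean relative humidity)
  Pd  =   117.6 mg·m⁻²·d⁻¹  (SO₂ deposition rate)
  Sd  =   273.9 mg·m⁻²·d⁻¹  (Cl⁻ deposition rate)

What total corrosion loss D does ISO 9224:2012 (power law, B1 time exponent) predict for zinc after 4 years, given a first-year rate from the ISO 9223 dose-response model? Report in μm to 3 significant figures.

D(4) = 4.34 μm

zinc: T≤10 °C ⇒ hinge +0.038·(2.7−10) = -0.2774
  Pd branch = 0.0129·Pd^0.44·e^(0.046·RH+f) = 0.6311 μm/a
  Sd branch = 0.0175·Sd^0.57·e^(0.008·RH+0.085·T) = 0.7735 μm/a
  sum: 0.6311 + 0.7735 → r_corr = 1.405 μm/a
ISO 9224: D(t) = r_corr · t^b with b = 0.813 (zinc, B1)
  D(4) = 1.405 × 4^0.813 = 1.405 × 3.087 = 4.335 μm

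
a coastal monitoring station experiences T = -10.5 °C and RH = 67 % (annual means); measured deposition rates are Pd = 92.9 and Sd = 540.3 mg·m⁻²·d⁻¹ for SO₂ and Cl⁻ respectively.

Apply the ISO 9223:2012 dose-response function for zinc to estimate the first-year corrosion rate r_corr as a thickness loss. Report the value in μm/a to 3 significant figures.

zinc: T≤10 °C ⇒ hinge +0.038·(-10.5−10) = -0.7790
  SO₂ term: 0.0129·92.9^0.44·exp(0.046·67-0.7790) = 0.9478
  Cl⁻ term: 0.0175·540.3^0.57·exp(0.008·67+0.085·-10.5) = 0.4424
  sum: 0.9478 + 0.4424 → r_corr = 1.39 μm/a

r_corr = 1.39 μm/a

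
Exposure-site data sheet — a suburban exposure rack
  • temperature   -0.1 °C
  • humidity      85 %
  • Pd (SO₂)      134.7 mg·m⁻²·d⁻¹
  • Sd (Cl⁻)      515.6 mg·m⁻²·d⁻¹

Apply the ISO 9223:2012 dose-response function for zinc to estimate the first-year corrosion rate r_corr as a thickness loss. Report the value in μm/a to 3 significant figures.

zinc: temperature factor f = +0.038·(-10.1) = -0.3838
  Pd branch = 0.0129·Pd^0.44·e^(0.046·RH+f) = 3.792 μm/a
  Cl⁻ term: 0.0175·515.6^0.57·exp(0.008·85+0.085·-0.1) = 1.204
  sum: 3.792 + 1.204 → r_corr = 4.997 μm/a

r_corr = 5.00 μm/a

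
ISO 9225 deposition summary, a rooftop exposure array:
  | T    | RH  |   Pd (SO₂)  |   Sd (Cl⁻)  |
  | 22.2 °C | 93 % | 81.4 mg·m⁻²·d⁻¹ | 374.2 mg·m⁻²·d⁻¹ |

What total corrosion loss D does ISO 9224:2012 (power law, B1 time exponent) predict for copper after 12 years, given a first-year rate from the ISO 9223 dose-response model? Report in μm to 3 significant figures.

D(12) = 30.4 μm

copper: T>10 °C ⇒ hinge -0.080·(22.2−10) = -0.9760
  sulphur-dioxide contribution → 1.514 μm/a
  chloride contribution → 4.285 μm/a
  total first-year rate 5.799 μm/a
ISO 9224: D(t) = r_corr · t^b with b = 0.667 (copper, B1)
  D(12) = 5.799 × 12^0.667 = 5.799 × 5.246 = 30.42 μm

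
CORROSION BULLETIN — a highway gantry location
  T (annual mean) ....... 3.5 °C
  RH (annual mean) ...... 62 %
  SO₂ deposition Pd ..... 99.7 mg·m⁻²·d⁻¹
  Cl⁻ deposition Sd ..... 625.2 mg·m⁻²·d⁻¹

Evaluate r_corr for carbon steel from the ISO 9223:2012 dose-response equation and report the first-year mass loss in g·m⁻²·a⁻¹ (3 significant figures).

carbon steel: temperature factor f = +0.150·(-6.5) = -0.9750
  sulphur-dioxide contribution → 25.26 μm/a
  chloride contribution → 49.15 μm/a
  ⇒ r_corr(carbon steel) = 74.4 μm/a
Convert to mass loss: 74.4 μm/a × 7.85 g/cm³ = 584.1 g·m⁻²·a⁻¹

r_corr = 584 g·m⁻²·a⁻¹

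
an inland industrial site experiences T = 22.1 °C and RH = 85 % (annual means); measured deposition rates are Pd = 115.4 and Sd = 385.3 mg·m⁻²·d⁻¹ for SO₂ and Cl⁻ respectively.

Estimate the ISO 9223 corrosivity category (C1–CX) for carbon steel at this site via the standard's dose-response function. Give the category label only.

carbon steel: f(T) = -0.054·(T−10) [T>10 °C] = -0.6534
  Pd branch = 1.77·Pd^0.52·e^(0.02·RH+f) = 59.55 μm/a
  Cl⁻ term: 0.102·385.3^0.62·exp(0.033·85+0.04·22.1) = 163.6
  r_corr = 59.55 + 163.6 = 223.2 μm/a
223 μm/a falls in (200, 700] for carbon steel → category CX

CX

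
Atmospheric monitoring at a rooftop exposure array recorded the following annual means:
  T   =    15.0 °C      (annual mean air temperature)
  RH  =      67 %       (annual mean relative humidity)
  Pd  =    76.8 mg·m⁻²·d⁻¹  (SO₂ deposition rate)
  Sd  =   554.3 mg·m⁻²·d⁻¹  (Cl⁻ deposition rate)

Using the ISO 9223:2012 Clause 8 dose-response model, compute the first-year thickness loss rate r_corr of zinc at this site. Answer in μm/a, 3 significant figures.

r_corr = 5.25 μm/a

zinc: T>10 °C ⇒ hinge -0.071·(15.0−10) = -0.3550
  Pd branch = 0.0129·Pd^0.44·e^(0.046·RH+f) = 1.332 μm/a
  Cl⁻ term: 0.0175·554.3^0.57·exp(0.008·67+0.085·15.0) = 3.922
  r_corr = 1.332 + 3.922 = 5.254 μm/a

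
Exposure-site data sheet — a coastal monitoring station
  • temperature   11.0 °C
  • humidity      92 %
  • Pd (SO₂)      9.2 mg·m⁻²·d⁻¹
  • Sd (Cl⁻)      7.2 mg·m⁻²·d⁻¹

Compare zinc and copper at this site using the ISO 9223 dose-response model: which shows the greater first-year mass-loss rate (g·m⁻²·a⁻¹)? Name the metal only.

copper

zinc: temperature factor f = -0.071·(1.0) = -0.0710
  SO₂ term: 0.0129·9.2^0.44·exp(0.046·92-0.0710) = 2.197
  Cl⁻ term: 0.0175·7.2^0.57·exp(0.008·92+0.085·11.0) = 0.2867
  sum: 2.197 + 0.2867 → r_corr = 2.483 μm/a
  mass loss = 2.483 μm/a × 7.14 g/cm³ = 17.73 g·m⁻²·a⁻¹
copper: T>10 °C ⇒ hinge -0.080·(11.0−10) = -0.0800
  Pd branch = 0.0053·Pd^0.26·e^(0.059·RH+f) = 1.984 μm/a
  Cl⁻ term: 0.01025·7.2^0.27·exp(0.036·92+0.049·11.0) = 0.8216
  r_corr = 1.984 + 0.8216 = 2.805 μm/a
  mass loss = 2.805 μm/a × 8.96 g/cm³ = 25.14 g·m⁻²·a⁻¹
Ordering by g·m⁻²·a⁻¹: copper (25.1) > zinc (17.7)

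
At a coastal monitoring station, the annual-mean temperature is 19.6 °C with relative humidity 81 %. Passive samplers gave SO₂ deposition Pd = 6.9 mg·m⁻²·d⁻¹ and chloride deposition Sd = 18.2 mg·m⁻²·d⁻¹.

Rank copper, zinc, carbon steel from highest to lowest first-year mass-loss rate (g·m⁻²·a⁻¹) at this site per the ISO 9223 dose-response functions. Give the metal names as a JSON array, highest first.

copper: T>10 °C ⇒ hinge -0.080·(19.6−10) = -0.7680
  sulphur-dioxide contribution → 0.4834 μm/a
  chloride contribution → 1.083 μm/a
  ⇒ r_corr(copper) = 1.566 μm/a
  mass loss = 1.566 μm/a × 8.96 g/cm³ = 14.03 g·m⁻²·a⁻¹
zinc: temperature factor f = -0.071·(9.6) = -0.6816
  sulphur-dioxide contribution → 0.6336 μm/a
  chloride contribution → 0.9252 μm/a
  ⇒ r_corr(zinc) = 1.559 μm/a
  mass loss = 1.559 μm/a × 7.14 g/cm³ = 11.13 g·m⁻²·a⁻¹
carbon steel: T>10 °C ⇒ hinge -0.054·(19.6−10) = -0.5184
  sulphur-dioxide contribution → 14.54 μm/a
  chloride contribution → 19.55 μm/a
  total first-year rate 34.09 μm/a
  mass loss = 34.09 μm/a × 7.85 g/cm³ = 267.6 g·m⁻²·a⁻¹
Ordering by g·m⁻²·a⁻¹: carbon steel (268) > copper (14) > zinc (11.1)

["carbon steel", "copper", "zinc"]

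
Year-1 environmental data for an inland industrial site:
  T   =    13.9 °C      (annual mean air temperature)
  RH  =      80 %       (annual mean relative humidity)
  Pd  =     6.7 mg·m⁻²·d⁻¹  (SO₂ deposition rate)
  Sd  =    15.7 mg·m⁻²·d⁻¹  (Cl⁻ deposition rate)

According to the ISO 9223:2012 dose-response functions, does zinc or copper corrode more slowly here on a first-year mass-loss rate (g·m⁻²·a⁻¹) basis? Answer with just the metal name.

zinc: temperature factor f = -0.071·(3.9) = -0.2769
  Pd branch = 0.0129·Pd^0.44·e^(0.046·RH+f) = 0.8954 μm/a
  Sd branch = 0.0175·Sd^0.57·e^(0.008·RH+0.085·T) = 0.5197 μm/a
  r_corr = 0.8954 + 0.5197 = 1.415 μm/a
  mass loss = 1.415 μm/a × 7.14 g/cm³ = 10.1 g·m⁻²·a⁻¹
copper: temperature factor f = -0.080·(3.9) = -0.3120
  SO₂ term: 0.0053·6.7^0.26·exp(0.059·80-0.3120) = 0.7136
  Cl⁻ term: 0.01025·15.7^0.27·exp(0.036·80+0.049·13.9) = 0.7589
  r_corr = 0.7136 + 0.7589 = 1.472 μm/a
  mass loss = 1.472 μm/a × 8.96 g/cm³ = 13.19 g·m⁻²·a⁻¹
Ordering by g·m⁻²·a⁻¹: copper (13.2) > zinc (10.1)

zinc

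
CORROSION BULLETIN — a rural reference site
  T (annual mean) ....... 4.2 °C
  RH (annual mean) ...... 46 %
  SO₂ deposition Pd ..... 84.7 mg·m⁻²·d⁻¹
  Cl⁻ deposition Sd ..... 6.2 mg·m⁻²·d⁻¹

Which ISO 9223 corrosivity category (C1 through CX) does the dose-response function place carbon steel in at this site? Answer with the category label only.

carbon steel: temperature factor f = +0.150·(-5.8) = -0.8700
  sulphur-dioxide contribution → 18.71 μm/a
  chloride contribution → 1.706 μm/a
  ⇒ r_corr(carbon steel) = 20.42 μm/a
ISO 9223 Table 2 (carbon steel): 1.3 < 20.4 ≤ 25 μm/a ⇒ C2

C2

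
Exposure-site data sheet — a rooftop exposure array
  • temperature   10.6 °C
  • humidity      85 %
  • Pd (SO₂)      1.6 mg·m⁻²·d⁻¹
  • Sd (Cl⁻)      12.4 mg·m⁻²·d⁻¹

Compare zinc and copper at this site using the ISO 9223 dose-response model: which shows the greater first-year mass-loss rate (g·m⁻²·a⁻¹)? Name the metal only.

copper

zinc: temperature factor f = -0.071·(0.6) = -0.0426
  Pd branch = 0.0129·Pd^0.44·e^(0.046·RH+f) = 0.7586 μm/a
  Cl⁻ term: 0.0175·12.4^0.57·exp(0.008·85+0.085·10.6) = 0.3572
  r_corr = 0.7586 + 0.3572 = 1.116 μm/a
  mass loss = 1.116 μm/a × 7.14 g/cm³ = 7.967 g·m⁻²·a⁻¹
copper: T>10 °C ⇒ hinge -0.080·(10.6−10) = -0.0480
  Pd branch = 0.0053·Pd^0.26·e^(0.059·RH+f) = 0.86 μm/a
  Sd branch = 0.01025·Sd^0.27·e^(0.036·RH+0.049·T) = 0.7252 μm/a
  sum: 0.86 + 0.7252 → r_corr = 1.585 μm/a
  mass loss = 1.585 μm/a × 8.96 g/cm³ = 14.2 g·m⁻²·a⁻¹
Ordering by g·m⁻²·a⁻¹: copper (14.2) > zinc (7.97)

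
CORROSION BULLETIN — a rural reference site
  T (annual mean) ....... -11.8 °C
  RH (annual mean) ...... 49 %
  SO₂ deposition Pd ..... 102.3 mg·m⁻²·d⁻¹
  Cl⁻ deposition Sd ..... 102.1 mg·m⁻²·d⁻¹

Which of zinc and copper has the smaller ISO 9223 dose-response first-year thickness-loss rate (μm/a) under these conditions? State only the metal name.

copper

zinc: temperature factor f = +0.038·(-21.8) = -0.8284
  Pd branch = 0.0129·Pd^0.44·e^(0.046·RH+f) = 0.4112 μm/a
  Cl⁻ term: 0.0175·102.1^0.57·exp(0.008·49+0.085·-11.8) = 0.1327
  sum: 0.4112 + 0.1327 → r_corr = 0.5439 μm/a
copper: T≤10 °C ⇒ hinge +0.126·(-11.8−10) = -2.7468
  Pd branch = 0.0053·Pd^0.26·e^(0.059·RH+f) = 0.02039 μm/a
  Cl⁻ term: 0.01025·102.1^0.27·exp(0.036·49+0.049·-11.8) = 0.117
  sum: 0.02039 + 0.117 → r_corr = 0.1374 μm/a
Ordering by μm/a: zinc (0.544) > copper (0.137)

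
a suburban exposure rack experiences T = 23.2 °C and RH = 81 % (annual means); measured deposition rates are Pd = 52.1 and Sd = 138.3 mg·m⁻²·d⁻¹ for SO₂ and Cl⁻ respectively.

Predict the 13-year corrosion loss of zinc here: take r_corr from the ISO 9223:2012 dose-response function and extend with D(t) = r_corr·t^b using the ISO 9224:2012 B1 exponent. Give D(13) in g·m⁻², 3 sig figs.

D(13) = 298 g·m⁻²

zinc: T>10 °C ⇒ hinge -0.071·(23.2−10) = -0.9372
  Pd branch = 0.0129·Pd^0.44·e^(0.046·RH+f) = 1.194 μm/a
  Sd branch = 0.0175·Sd^0.57·e^(0.008·RH+0.085·T) = 3.992 μm/a
  r_corr = 1.194 + 3.992 = 5.186 μm/a
ISO 9224: D(t) = r_corr · t^b with b = 0.813 (zinc, B1)
  D(13) = 5.186 × 13^0.813 = 5.186 × 8.047 = 41.73 μm
  Mass loss = 41.73 μm × 7.14 g/cm³ = 298 g·m⁻²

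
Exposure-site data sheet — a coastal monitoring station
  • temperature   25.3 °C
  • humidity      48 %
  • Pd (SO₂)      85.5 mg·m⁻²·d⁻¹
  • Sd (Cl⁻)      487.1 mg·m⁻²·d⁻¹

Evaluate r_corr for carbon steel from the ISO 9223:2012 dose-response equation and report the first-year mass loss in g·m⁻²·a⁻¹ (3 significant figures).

r_corr = 659 g·m⁻²·a⁻¹

carbon steel: temperature factor f = -0.054·(15.3) = -0.8262
  SO₂ term: 1.77·85.5^0.52·exp(0.02·48-0.8262) = 20.45
  Cl⁻ term: 0.102·487.1^0.62·exp(0.033·48+0.04·25.3) = 63.44
  sum: 20.45 + 63.44 → r_corr = 83.89 μm/a
Convert to mass loss: 83.89 μm/a × 7.85 g/cm³ = 658.5 g·m⁻²·a⁻¹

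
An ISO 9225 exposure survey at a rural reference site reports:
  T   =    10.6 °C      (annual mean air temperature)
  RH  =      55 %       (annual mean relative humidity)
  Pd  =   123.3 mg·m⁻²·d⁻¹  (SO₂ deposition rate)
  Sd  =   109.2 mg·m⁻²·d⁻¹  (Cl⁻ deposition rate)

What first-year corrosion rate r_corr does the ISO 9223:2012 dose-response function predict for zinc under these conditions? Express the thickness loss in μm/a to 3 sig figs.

r_corr = 2.26 μm/a

zinc: f(T) = -0.071·(T−10) [T>10 °C] = -0.0426
  sulphur-dioxide contribution → 1.291 μm/a
  chloride contribution → 0.971 μm/a
  ⇒ r_corr(zinc) = 2.262 μm/a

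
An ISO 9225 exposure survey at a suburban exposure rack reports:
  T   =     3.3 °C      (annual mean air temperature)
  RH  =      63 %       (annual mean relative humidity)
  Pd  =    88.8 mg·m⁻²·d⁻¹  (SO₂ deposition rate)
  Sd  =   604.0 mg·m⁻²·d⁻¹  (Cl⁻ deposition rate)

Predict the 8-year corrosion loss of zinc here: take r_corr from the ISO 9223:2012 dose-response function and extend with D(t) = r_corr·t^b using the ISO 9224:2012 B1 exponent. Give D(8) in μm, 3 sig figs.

D(8) = 15.1 μm

zinc: f(T) = +0.038·(T−10) [T≤10 °C] = -0.2546
  SO₂ term: 0.0129·88.8^0.44·exp(0.046·63-0.2546) = 1.306
  Cl⁻ term: 0.0175·604.0^0.57·exp(0.008·63+0.085·3.3) = 1.475
  r_corr = 1.306 + 1.475 = 2.781 μm/a
ISO 9224: D(t) = r_corr · t^b with b = 0.813 (zinc, B1)
  D(8) = 2.781 × 8^0.813 = 2.781 × 5.423 = 15.08 μm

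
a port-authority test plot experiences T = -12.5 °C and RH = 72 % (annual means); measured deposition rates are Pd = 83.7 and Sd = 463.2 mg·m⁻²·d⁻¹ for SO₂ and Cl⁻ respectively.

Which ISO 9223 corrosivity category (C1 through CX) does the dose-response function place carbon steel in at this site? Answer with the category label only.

C3

carbon steel: f(T) = +0.150·(T−10) [T≤10 °C] = -3.3750
  SO₂ term: 1.77·83.7^0.52·exp(0.02·72-3.3750) = 2.555
  Sd branch = 0.102·Sd^0.62·e^(0.033·RH+0.04·T) = 29.93 μm/a
  r_corr = 2.555 + 29.93 = 32.49 μm/a
ISO 9223 Table 2 (carbon steel): 25 < 32.5 ≤ 50 μm/a ⇒ C3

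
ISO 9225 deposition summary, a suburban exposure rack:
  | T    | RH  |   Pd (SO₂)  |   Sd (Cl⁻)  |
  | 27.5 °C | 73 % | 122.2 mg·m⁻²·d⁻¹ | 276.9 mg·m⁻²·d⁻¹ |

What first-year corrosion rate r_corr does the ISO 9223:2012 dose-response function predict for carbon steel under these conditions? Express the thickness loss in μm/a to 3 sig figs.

carbon steel: temperature factor f = -0.054·(17.5) = -0.9450
  Pd branch = 1.77·Pd^0.52·e^(0.02·RH+f) = 36.05 μm/a
  Cl⁻ term: 0.102·276.9^0.62·exp(0.033·73+0.04·27.5) = 111.4
  r_corr = 36.05 + 111.4 = 147.4 μm/a

r_corr = 147 μm/a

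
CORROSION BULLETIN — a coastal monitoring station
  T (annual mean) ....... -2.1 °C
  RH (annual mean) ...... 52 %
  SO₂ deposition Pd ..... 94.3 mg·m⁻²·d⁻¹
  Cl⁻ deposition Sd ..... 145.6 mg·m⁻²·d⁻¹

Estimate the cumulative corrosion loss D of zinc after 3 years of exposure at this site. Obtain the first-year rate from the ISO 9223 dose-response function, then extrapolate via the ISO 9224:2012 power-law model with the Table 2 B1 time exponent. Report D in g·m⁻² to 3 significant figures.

zinc: temperature factor f = +0.038·(-12.1) = -0.4598
  Pd branch = 0.0129·Pd^0.44·e^(0.046·RH+f) = 0.6584 μm/a
  Sd branch = 0.0175·Sd^0.57·e^(0.008·RH+0.085·T) = 0.3795 μm/a
  r_corr = 0.6584 + 0.3795 = 1.038 μm/a
Long-term exponent b (ISO 9224 Table 2, B1) = 0.813
  D(3) = 1.038 × 3^0.813 = 1.038 × 2.443 = 2.535 μm
  Mass loss = 2.535 μm × 7.14 g/cm³ = 18.1 g·m⁻²

D(3) = 18.1 g·m⁻²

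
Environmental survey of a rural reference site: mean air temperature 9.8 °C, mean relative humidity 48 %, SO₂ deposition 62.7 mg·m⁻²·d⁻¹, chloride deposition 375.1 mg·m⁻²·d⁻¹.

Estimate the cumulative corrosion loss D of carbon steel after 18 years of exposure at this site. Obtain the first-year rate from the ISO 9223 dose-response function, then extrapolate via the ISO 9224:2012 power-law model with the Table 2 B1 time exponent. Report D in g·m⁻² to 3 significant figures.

carbon steel: temperature factor f = +0.150·(-0.2) = -0.0300
  sulphur-dioxide contribution → 38.59 μm/a
  chloride contribution → 29.02 μm/a
  ⇒ r_corr(carbon steel) = 67.61 μm/a
ISO 9224: D(t) = r_corr · t^b with b = 0.523 (carbon steel, B1)
  D(18) = 67.61 × 18^0.523 = 67.61 × 4.534 = 306.6 μm
  Mass loss = 306.6 μm × 7.85 g/cm³ = 2407 g·m⁻²

D(18) = 2.41e+03 g·m⁻²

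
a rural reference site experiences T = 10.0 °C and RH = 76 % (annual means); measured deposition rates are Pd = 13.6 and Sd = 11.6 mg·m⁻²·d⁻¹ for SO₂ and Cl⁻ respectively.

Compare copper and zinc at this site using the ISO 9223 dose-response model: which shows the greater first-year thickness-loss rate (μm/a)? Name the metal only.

copper: temperature factor f = +0.126·(0.0) = +0.0000
  sulphur-dioxide contribution → 0.9255 μm/a
  chloride contribution → 0.5002 μm/a
  total first-year rate 1.426 μm/a
zinc: T≤10 °C ⇒ hinge +0.038·(10.0−10) = +0.0000
  sulphur-dioxide contribution → 1.342 μm/a
  chloride contribution → 0.3041 μm/a
  ⇒ r_corr(zinc) = 1.646 μm/a
Ordering by μm/a: zinc (1.65) > copper (1.43)

zinc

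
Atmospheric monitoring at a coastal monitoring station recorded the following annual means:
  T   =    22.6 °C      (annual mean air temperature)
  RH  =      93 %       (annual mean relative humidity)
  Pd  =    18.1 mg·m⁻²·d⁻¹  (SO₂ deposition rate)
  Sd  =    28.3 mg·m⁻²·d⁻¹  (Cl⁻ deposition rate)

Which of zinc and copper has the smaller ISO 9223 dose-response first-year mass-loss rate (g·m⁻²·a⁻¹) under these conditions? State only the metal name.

zinc: T>10 °C ⇒ hinge -0.071·(22.6−10) = -0.8946
  sulphur-dioxide contribution → 1.359 μm/a
  chloride contribution → 1.69 μm/a
  ⇒ r_corr(zinc) = 3.05 μm/a
  mass loss = 3.05 μm/a × 7.14 g/cm³ = 21.77 g·m⁻²·a⁻¹
copper: T>10 °C ⇒ hinge -0.080·(22.6−10) = -1.0080
  sulphur-dioxide contribution → 0.9919 μm/a
  chloride contribution → 2.176 μm/a
  total first-year rate 3.168 μm/a
  mass loss = 3.168 μm/a × 8.96 g/cm³ = 28.38 g·m⁻²·a⁻¹
Ordering by g·m⁻²·a⁻¹: copper (28.4) > zinc (21.8)

zinc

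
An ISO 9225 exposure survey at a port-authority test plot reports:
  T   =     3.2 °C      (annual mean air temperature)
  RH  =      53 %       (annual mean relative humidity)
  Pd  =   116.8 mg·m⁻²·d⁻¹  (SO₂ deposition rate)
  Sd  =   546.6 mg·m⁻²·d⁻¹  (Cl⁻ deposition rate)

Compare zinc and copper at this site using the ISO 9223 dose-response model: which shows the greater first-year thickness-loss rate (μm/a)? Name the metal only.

zinc: temperature factor f = +0.038·(-6.8) = -0.2584
  sulphur-dioxide contribution → 0.9265 μm/a
  chloride contribution → 1.276 μm/a
  ⇒ r_corr(zinc) = 2.202 μm/a
copper: f(T) = +0.126·(T−10) [T≤10 °C] = -0.8568
  sulphur-dioxide contribution → 0.1769 μm/a
  chloride contribution → 0.4432 μm/a
  ⇒ r_corr(copper) = 0.6201 μm/a
Ordering by μm/a: zinc (2.2) > copper (0.62)

zinc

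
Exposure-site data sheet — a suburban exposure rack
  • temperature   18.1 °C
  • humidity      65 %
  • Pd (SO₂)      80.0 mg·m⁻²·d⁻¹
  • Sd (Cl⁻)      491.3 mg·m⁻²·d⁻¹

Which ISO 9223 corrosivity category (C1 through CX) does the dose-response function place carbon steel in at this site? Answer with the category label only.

C5

carbon steel: temperature factor f = -0.054·(8.1) = -0.4374
  SO₂ term: 1.77·80.0^0.52·exp(0.02·65-0.4374) = 40.95
  Sd branch = 0.102·Sd^0.62·e^(0.033·RH+0.04·T) = 83.8 μm/a
  r_corr = 40.95 + 83.8 = 124.7 μm/a
125 μm/a falls in (80, 200] for carbon steel → category C5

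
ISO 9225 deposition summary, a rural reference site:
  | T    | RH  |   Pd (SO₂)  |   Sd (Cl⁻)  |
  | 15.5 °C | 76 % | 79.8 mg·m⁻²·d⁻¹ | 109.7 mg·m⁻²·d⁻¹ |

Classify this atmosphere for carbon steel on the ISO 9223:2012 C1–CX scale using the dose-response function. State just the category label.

carbon steel: T>10 °C ⇒ hinge -0.054·(15.5−10) = -0.2970
  SO₂ term: 1.77·79.8^0.52·exp(0.02·76-0.2970) = 58.63
  Cl⁻ term: 0.102·109.7^0.62·exp(0.033·76+0.04·15.5) = 42.85
  sum: 58.63 + 42.85 → r_corr = 101.5 μm/a
101 μm/a falls in (80, 200] for carbon steel → category C5

C5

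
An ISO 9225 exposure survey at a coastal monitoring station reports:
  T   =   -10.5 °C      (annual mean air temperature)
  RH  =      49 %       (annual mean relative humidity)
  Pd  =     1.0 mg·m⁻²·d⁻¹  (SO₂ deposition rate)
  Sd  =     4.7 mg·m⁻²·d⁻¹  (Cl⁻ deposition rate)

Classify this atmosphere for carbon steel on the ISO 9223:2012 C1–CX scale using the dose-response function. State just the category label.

C1

carbon steel: temperature factor f = +0.150·(-20.5) = -3.0750
  sulphur-dioxide contribution → 0.2178 μm/a
  chloride contribution → 0.8814 μm/a
  total first-year rate 1.099 μm/a
ISO 9223 Table 2 (carbon steel): 0 < 1.1 ≤ 1.3 μm/a ⇒ C1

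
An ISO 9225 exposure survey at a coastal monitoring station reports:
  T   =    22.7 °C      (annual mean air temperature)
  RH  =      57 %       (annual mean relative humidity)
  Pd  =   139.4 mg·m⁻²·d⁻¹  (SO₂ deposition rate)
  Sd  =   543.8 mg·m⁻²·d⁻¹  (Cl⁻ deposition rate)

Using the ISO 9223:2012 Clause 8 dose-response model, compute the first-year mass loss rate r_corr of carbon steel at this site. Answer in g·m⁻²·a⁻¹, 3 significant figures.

r_corr = 932 g·m⁻²·a⁻¹

carbon steel: temperature factor f = -0.054·(12.7) = -0.6858
  Pd branch = 1.77·Pd^0.52·e^(0.02·RH+f) = 36.33 μm/a
  Cl⁻ term: 0.102·543.8^0.62·exp(0.033·57+0.04·22.7) = 82.38
  r_corr = 36.33 + 82.38 = 118.7 μm/a
Convert to mass loss: 118.7 μm/a × 7.85 g/cm³ = 931.9 g·m⁻²·a⁻¹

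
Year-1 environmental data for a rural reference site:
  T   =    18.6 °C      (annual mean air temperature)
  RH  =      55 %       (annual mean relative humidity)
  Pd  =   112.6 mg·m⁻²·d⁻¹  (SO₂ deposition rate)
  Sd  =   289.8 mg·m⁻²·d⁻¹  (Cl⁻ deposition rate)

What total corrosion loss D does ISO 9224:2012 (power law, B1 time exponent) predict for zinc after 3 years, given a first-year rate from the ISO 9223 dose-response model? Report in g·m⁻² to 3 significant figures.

zinc: T>10 °C ⇒ hinge -0.071·(18.6−10) = -0.6106
  SO₂ term: 0.0129·112.6^0.44·exp(0.046·55-0.6106) = 0.7028
  Cl⁻ term: 0.0175·289.8^0.57·exp(0.008·55+0.085·18.6) = 3.343
  r_corr = 0.7028 + 3.343 = 4.046 μm/a
Power-law: D(3) = r_corr · 3^0.813
  D(3) = 4.046 × 3^0.813 = 4.046 × 2.443 = 9.884 μm
  Mass loss = 9.884 μm × 7.14 g/cm³ = 70.57 g·m⁻²

D(3) = 70.6 g·m⁻²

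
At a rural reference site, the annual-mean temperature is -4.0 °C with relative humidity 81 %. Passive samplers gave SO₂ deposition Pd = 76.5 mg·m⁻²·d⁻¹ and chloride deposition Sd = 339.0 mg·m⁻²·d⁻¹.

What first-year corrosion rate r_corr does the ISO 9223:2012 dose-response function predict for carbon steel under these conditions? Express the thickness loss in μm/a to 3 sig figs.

carbon steel: f(T) = +0.150·(T−10) [T≤10 °C] = -2.1000
  SO₂ term: 1.77·76.5^0.52·exp(0.02·81-2.1000) = 10.45
  Cl⁻ term: 0.102·339.0^0.62·exp(0.033·81+0.04·-4.0) = 46.63
  r_corr = 10.45 + 46.63 = 57.08 μm/a

r_corr = 57.1 μm/a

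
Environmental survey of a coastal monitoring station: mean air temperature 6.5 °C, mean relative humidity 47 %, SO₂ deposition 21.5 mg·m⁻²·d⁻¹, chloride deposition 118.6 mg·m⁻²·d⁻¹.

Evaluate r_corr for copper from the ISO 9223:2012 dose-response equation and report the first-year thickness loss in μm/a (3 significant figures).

copper: f(T) = +0.126·(T−10) [T≤10 °C] = -0.4410
  sulphur-dioxide contribution → 0.1212 μm/a
  chloride contribution → 0.2779 μm/a
  ⇒ r_corr(copper) = 0.3991 μm/a

r_corr = 0.399 μm/a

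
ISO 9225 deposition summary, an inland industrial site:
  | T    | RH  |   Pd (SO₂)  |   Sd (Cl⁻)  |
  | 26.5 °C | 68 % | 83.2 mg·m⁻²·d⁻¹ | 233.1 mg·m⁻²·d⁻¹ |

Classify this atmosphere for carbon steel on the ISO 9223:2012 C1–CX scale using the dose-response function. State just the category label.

carbon steel: f(T) = -0.054·(T−10) [T>10 °C] = -0.8910
  sulphur-dioxide contribution → 28.19 μm/a
  chloride contribution → 81.54 μm/a
  ⇒ r_corr(carbon steel) = 109.7 μm/a
ISO 9223 Table 2 (carbon steel): 80 < 110 ≤ 200 μm/a ⇒ C5

C5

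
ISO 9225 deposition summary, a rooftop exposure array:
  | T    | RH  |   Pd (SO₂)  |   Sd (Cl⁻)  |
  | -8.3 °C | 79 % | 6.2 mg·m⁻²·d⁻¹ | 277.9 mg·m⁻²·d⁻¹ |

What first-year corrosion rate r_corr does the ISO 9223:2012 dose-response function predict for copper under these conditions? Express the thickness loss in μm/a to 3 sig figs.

copper: temperature factor f = +0.126·(-18.3) = -2.3058
  sulphur-dioxide contribution → 0.08977 μm/a
  chloride contribution → 0.5359 μm/a
  ⇒ r_corr(copper) = 0.6257 μm/a

r_corr = 0.626 μm/a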